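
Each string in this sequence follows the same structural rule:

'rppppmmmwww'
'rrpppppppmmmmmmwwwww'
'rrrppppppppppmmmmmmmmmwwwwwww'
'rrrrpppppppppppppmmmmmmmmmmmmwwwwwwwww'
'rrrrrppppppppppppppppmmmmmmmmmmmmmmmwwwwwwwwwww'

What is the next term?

Each string has the form r^{n} p^{3n+1} m^{3n} w^{2n+1} (n = 1, 2, …).
At n = 6 the blocks have lengths 6, 19, 18, 13.

rrrrrrpppppppppppppppppppmmmmmmmmmmmmmmmmmmwwwwwwwwwwwww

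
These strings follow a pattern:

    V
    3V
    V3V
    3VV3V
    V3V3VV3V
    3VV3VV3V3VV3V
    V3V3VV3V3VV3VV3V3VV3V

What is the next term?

3VV3VV3V3VV3VV3V3VV3V3VV3VV3V3VV3V

Each term (from the third on) is the two preceding terms concatenated in order: term 3 = V·3V = V3V.
Continuing: 3VV3VV3V3VV3V · V3V3VV3V3VV3VV3V3VV3V gives term 8.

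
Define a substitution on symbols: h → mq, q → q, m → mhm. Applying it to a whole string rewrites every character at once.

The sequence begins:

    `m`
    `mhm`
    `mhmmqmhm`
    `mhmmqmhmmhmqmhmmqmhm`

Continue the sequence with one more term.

Applying the rule to each of the 20 symbols of mhmmqmhmmhmqmhmmqmhm gives the pieces mhm mq mhm mhm q mhm mq mhm mhm mq mhm q mhm mq mhm mhm q mhm mq mhm, which concatenate to the answer.

mhmmqmhmmhmqmhmmqmhmmhmmqmhmqmhmmqmhmmhmqmhmmqmhm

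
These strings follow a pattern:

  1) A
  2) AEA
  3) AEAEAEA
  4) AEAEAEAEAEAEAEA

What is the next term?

AEAEAEAEAEAEAEAEAEAEAEAEAEAEAEA

s(k+1) = s(k)·E·s(k) — each term doubles the last with 'E' between the halves.
One more doubling of AEAEAEAEAEAEAEA gives the answer.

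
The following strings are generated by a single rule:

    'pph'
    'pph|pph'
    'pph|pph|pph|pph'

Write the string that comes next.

Every step duplicates the string with '|' between the halves.
So the next term is two copies of pph|pph|pph|pph with '|' between the halves.

pph|pph|pph|pph|pph|pph|pph|pph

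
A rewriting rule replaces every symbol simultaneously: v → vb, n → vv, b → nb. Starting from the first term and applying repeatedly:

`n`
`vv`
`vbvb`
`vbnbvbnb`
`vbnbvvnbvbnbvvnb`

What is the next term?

Replace each of the 16 characters of vbnbvvnbvbnbvvnb in place — vb nb vv nb vb vb vv nb vb nb vv nb vb vb vv nb — and concatenate.

vbnbvvnbvbvbvvnbvbnbvvnbvbvbvvnb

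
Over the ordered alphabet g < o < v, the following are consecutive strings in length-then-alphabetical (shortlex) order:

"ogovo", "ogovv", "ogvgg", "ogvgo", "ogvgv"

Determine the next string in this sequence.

ogvog

Treat ogvgv as a base-3 numeral over the given alphabet and add one, carrying through any trailing v's.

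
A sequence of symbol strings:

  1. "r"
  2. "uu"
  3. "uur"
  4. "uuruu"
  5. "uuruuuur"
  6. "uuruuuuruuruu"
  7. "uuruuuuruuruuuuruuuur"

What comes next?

uuruuuuruuruuuuruuuuruuruuuuruuruu

Each term (from the third on) is the previous term followed by the one before it: term 3 = uu·r = uur.
Continuing: uuruuuuruuruuuuruuuur · uuruuuuruuruu gives term 8.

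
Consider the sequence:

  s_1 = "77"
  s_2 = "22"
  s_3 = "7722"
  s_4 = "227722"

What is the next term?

From term 3 onward, concatenate the second-to-last term with the last: 77·22 = 7722, 22·7722 = 227722, …
Continuing: 7722 · 227722 gives term 5.

7722227722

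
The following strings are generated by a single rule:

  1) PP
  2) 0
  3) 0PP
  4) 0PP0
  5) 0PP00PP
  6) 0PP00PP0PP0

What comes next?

Each term (from the third on) is the previous term followed by the one before it: term 3 = 0·PP = 0PP.
Continuing: 0PP00PP0PP0 · 0PP00PP gives term 7.

0PP00PP0PP00PP00PP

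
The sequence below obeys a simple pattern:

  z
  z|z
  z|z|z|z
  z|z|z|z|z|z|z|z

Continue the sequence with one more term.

z|z|z|z|z|z|z|z|z|z|z|z|z|z|z|z

Each string is two copies of the previous one joined by '|'.
One more doubling of z|z|z|z|z|z|z|z gives the answer.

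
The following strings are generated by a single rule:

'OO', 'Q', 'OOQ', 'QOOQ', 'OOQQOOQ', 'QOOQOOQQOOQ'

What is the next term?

OOQQOOQQOOQOOQQOOQ

From term 3 onward, concatenate the second-to-last term with the last: OO·Q = OOQ, Q·OOQ = QOOQ, …
Continuing: OOQQOOQ · QOOQOOQQOOQ gives term 7.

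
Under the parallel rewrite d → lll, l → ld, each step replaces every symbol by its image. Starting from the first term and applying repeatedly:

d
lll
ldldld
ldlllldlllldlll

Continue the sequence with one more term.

Replace each of the 15 characters of ldlllldlllldlll in place — ld lll ld ld ld ld lll ld ld ld ld lll ld ld ld — and concatenate.

ldlllldldldldlllldldldldlllldldld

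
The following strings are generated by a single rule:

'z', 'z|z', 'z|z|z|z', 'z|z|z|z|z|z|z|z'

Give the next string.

z|z|z|z|z|z|z|z|z|z|z|z|z|z|z|z

s(k+1) = s(k)·|·s(k) — each term doubles the last with '|' between the halves.
One more doubling of z|z|z|z|z|z|z|z gives the answer.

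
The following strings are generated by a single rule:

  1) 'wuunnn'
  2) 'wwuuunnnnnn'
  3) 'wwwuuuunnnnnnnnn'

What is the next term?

The n-th term is n w's then n+1 u's then 3n n's (n = 1, 2, …).
Setting n = 4 gives 4, 5, 12 characters in each block.

wwwwuuuuunnnnnnnnnnnn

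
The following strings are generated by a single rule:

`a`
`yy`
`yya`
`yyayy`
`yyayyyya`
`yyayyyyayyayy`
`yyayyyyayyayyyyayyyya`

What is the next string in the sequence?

yyayyyyayyayyyyayyyyayyayyyyayyayy

Each term (from the third on) is the previous term followed by the one before it: term 3 = yy·a = yya.
Continuing: yyayyyyayyayyyyayyyya · yyayyyyayyayy gives term 8.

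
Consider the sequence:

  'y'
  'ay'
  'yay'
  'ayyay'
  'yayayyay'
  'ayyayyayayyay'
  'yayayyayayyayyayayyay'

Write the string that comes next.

ayyayyayayyayyayayyayayyayyayayyay

Each term (from the third on) is the two preceding terms concatenated in order: term 3 = y·ay = yay.
So term 8 is ayyayyayayyay·yayayyayayyayyayayyay.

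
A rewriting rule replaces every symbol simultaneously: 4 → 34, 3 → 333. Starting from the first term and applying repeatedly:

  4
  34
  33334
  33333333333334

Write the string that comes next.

Rewriting the 14 symbols of 33333333333334 one by one yields 333 333 333 333 333 333 333 333 333 333 333 333 333 34; concatenated:

33333333333333333333333333333333333333334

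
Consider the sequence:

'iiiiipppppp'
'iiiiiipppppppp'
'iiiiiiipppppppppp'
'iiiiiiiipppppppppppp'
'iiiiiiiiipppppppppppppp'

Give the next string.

iiiiiiiiiipppppppppppppppp

The n-th term is n+2 i's then 2n p's, where the shown terms are n = 3, 4, 5, 6, 7.
Setting n = 8 gives 10, 16 characters in each block.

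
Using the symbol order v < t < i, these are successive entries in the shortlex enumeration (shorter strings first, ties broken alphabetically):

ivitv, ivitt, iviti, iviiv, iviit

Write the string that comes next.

Treat iviit as a base-3 numeral over the given alphabet and add one, carrying through any trailing i's.

iviii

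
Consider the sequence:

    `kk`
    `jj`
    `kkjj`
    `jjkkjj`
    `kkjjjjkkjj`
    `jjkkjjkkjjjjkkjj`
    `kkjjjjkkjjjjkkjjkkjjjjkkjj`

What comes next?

jjkkjjkkjjjjkkjjkkjjjjkkjjjjkkjjkkjjjjkkjj

This is a Fibonacci-style word recurrence s(k) = s(k−2)·s(k−1): e.g. kk·jj = kkjj.
Continuing: jjkkjjkkjjjjkkjj · kkjjjjkkjjjjkkjjkkjjjjkkjj gives term 8.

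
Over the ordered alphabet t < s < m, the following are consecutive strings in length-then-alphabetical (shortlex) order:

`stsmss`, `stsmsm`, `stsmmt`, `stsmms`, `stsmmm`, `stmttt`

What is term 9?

stmtst

Continuing the enumeration 3 steps past stmttt: stmttt → stmtts → stmttm → (answer).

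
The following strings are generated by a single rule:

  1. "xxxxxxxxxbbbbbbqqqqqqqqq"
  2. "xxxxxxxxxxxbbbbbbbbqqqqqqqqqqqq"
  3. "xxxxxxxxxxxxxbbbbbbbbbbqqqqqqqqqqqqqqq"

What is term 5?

Each string has the form x^{2n+3} b^{2n} q^{3n}, where the shown terms are n = 3, 4, 5.
For term 5, n = 7, so the run lengths are 17, 14, 21.

xxxxxxxxxxxxxxxxxbbbbbbbbbbbbbbqqqqqqqqqqqqqqqqqqqqq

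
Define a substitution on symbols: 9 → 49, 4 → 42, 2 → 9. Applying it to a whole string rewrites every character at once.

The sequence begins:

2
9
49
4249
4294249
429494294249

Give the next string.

429494249429494294249

Expanding 429494294249: 4→42, 2→9, 9→49, 4→42, 9→49, 4→42, 2→9, 9→49, 4→42, 2→9, 4→42, 9→49. Concatenated: 42 9 49 42 49 42 9 49 42 9 42 49.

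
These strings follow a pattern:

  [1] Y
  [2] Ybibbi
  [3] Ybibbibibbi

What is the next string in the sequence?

Ybibbibibbibibbi

Every step adds bibbi to the end: s(k+1) = s(k)·bibbi.
One more step from Ybibbibibbi gives the answer.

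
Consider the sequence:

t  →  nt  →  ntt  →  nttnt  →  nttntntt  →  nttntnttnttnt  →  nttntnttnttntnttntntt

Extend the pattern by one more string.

This is a Fibonacci-style word recurrence s(k) = s(k−1)·s(k−2): e.g. nt·t = ntt.
The next term joins nttntnttnttntnttntntt and nttntnttnttnt.

nttntnttnttntnttntnttnttntnttnttnt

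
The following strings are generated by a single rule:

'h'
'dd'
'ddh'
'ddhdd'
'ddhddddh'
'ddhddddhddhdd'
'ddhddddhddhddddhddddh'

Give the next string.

From term 3 onward, concatenate the last term with the second-to-last: dd·h = ddh, ddh·dd = ddhdd, …
The next term joins ddhddddhddhddddhddddh and ddhddddhddhdd.

ddhddddhddhddddhddddhddhddddhddhdd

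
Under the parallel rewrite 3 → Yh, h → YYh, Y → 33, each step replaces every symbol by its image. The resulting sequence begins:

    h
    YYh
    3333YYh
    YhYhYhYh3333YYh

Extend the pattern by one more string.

φ(YhYhYhYh3333YYh) expands symbol-by-symbol to 33 YYh 33 YYh 33 YYh 33 YYh Yh Yh Yh Yh 33 33 YYh; joining the 15 pieces gives the next term.

33YYh33YYh33YYh33YYhYhYhYhYh3333YYh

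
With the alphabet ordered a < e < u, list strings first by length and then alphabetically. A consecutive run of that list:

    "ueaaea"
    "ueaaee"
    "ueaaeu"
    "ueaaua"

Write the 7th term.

ueaeaa

Continuing the enumeration 3 steps past ueaaua: ueaaua → ueaaue → ueaauu → (answer).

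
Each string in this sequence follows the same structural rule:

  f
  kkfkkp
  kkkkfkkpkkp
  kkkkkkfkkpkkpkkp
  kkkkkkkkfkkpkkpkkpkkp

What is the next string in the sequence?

Each term wraps the previous one in kk on the left and kkp on the right.
Applying this once more to kkkkkkkkfkkpkkpkkpkkp:

kkkkkkkkkkfkkpkkpkkpkkpkkp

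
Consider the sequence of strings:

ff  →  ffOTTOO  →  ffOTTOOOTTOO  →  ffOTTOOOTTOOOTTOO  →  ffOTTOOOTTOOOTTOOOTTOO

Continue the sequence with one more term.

The strings grow by a fixed suffix OTTOO each time.
So the next term is ffOTTOOOTTOOOTTOOOTTOO·OTTOO.

ffOTTOOOTTOOOTTOOOTTOOOTTOO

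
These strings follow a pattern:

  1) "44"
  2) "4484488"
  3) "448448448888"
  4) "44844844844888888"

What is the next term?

s(k+1) = 448·s(k)·88, so each term gains 448 as a prefix and 88 as a suffix.
Applying this once more to 44844844844888888:

4484484484484488888888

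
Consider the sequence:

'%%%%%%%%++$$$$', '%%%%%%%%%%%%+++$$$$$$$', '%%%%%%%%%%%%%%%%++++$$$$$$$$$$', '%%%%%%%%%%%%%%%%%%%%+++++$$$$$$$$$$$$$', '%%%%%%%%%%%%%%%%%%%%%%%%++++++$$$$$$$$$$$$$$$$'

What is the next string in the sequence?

%%%%%%%%%%%%%%%%%%%%%%%%%%%%+++++++$$$$$$$$$$$$$$$$$$$

Each string has the form %^{4n} +^{n} $^{3n-2}, where the shown terms are n = 2, 3, 4, 5, 6.
For the next term, n = 7, so the run lengths are 28, 7, 19.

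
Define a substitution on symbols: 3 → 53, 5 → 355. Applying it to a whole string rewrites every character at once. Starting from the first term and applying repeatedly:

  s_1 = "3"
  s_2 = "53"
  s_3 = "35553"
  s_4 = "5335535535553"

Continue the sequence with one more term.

φ(5335535535553) expands symbol-by-symbol to 355 53 53 355 355 53 355 355 53 355 355 355 53; joining the 13 pieces gives the next term.

3555353355355533553555335535535553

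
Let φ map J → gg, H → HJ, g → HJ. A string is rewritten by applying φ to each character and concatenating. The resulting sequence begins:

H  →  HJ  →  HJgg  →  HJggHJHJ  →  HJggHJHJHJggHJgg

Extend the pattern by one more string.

Applying the rule to each of the 16 symbols of HJggHJHJHJggHJgg gives the pieces HJ gg HJ HJ HJ gg HJ gg HJ gg HJ HJ HJ gg HJ HJ, which concatenate to the answer.

HJggHJHJHJggHJggHJggHJHJHJggHJHJ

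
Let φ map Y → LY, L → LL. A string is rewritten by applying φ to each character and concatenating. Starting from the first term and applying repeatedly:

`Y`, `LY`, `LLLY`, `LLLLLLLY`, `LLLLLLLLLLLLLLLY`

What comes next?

Rewriting the 16 symbols of LLLLLLLLLLLLLLLY one by one yields LL LL LL LL LL LL LL LL LL LL LL LL LL LL LL LY; concatenated:

LLLLLLLLLLLLLLLLLLLLLLLLLLLLLLLY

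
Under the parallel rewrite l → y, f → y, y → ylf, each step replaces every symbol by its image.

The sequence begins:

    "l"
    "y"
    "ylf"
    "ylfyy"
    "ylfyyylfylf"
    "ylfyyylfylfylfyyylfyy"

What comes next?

Rewriting the 21 symbols of ylfyyylfylfylfyyylfyy one by one yields ylf y y ylf ylf ylf y y ylf y y ylf y y ylf ylf ylf y y ylf ylf; concatenated:

ylfyyylfylfylfyyylfyyylfyyylfylfylfyyylfylf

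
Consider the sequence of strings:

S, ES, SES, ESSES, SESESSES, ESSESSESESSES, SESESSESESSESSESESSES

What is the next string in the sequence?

ESSESSESESSESSESESSESESSESSESESSES

This is a Fibonacci-style word recurrence s(k) = s(k−2)·s(k−1): e.g. S·ES = SES.
The next term joins ESSESSESESSES and SESESSESESSESSESESSES.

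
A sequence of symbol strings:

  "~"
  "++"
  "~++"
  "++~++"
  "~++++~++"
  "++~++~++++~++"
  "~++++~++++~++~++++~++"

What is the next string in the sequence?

++~++~++++~++~++++~++++~++~++++~++

Each term (from the third on) is the two preceding terms concatenated in order: term 3 = ~·++ = ~++.
The next term joins ++~++~++++~++ and ~++++~++++~++~++++~++.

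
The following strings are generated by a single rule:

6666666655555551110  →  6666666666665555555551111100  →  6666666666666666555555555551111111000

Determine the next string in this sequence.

Term n consists of 4n 6's, followed by 2n+3 5's, followed by 2n-1 1's, followed by n-1 0's, where the shown terms are n = 2, 3, 4.
For the next term, n = 5, so the run lengths are 20, 13, 9, 4.

6666666666666666666655555555555551111111110000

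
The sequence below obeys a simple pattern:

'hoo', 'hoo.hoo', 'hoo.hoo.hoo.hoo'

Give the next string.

Each string is two copies of the previous one joined by '.'.
So the next term is two copies of hoo.hoo.hoo.hoo with '.' between the halves.

hoo.hoo.hoo.hoo.hoo.hoo.hoo.hoo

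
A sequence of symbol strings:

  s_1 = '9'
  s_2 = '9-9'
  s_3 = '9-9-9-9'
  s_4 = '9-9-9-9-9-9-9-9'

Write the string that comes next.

Every step duplicates the string with '-' between the halves.
Doubling 9-9-9-9-9-9-9-9 with '-' between the halves:

9-9-9-9-9-9-9-9-9-9-9-9-9-9-9-9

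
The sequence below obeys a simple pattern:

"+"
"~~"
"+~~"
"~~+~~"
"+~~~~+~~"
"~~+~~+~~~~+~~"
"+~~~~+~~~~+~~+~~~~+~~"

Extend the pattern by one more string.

~~+~~+~~~~+~~+~~~~+~~~~+~~+~~~~+~~

Each term (from the third on) is the two preceding terms concatenated in order: term 3 = +·~~ = +~~.
The next term joins ~~+~~+~~~~+~~ and +~~~~+~~~~+~~+~~~~+~~.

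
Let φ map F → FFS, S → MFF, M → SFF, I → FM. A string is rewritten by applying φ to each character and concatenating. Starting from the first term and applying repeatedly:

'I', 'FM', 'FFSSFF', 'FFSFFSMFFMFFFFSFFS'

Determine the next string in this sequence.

Rewriting the 18 symbols of FFSFFSMFFMFFFFSFFS one by one yields FFS FFS MFF FFS FFS MFF SFF FFS FFS SFF FFS FFS FFS FFS MFF FFS FFS MFF; concatenated:

FFSFFSMFFFFSFFSMFFSFFFFSFFSSFFFFSFFSFFSFFSMFFFFSFFSMFF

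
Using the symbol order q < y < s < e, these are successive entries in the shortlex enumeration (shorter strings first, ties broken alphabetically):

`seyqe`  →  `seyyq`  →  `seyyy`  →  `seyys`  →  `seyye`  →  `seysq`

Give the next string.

Treat seysq as a base-4 numeral over the given alphabet and add one, carrying through any trailing e's.

seysy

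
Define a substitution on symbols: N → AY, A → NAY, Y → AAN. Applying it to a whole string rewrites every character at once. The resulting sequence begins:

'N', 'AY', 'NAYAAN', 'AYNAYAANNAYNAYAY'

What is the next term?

Rewriting the 16 symbols of AYNAYAANNAYNAYAY one by one yields NAY AAN AY NAY AAN NAY NAY AY AY NAY AAN AY NAY AAN NAY AAN; concatenated:

NAYAANAYNAYAANNAYNAYAYAYNAYAANAYNAYAANNAYAAN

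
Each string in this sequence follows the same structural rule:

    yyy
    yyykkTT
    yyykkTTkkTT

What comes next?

Each term is the previous one with kkTT appended.
So the next term is yyykkTTkkTT·kkTT.

yyykkTTkkTTkkTT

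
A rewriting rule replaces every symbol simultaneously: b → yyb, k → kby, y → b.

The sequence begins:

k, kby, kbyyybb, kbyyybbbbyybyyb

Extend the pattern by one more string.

φ(kbyyybbbbyybyyb) expands symbol-by-symbol to kby yyb b b b yyb yyb yyb yyb b b yyb b b yyb; joining the 15 pieces gives the next term.

kbyyybbbbyybyybyybyybbbyybbbyyb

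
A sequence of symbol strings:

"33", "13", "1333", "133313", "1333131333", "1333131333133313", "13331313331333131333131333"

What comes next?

Each term (from the third on) is the previous term followed by the one before it: term 3 = 13·33 = 1333.
Continuing: 13331313331333131333131333 · 1333131333133313 gives term 8.

133313133313331313331313331333131333133313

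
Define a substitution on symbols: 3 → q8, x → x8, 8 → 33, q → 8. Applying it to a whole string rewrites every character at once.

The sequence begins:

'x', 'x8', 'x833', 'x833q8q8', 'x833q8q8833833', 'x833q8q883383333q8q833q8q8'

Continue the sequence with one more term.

Replace each of the 26 characters of x833q8q883383333q8q833q8q8 in place — x8 33 q8 q8 8 33 8 33 33 q8 q8 33 q8 q8 q8 q8 8 33 8 33 q8 q8 8 33 8 33 — and concatenate.

x833q8q883383333q8q833q8q8q8q8833833q8q8833833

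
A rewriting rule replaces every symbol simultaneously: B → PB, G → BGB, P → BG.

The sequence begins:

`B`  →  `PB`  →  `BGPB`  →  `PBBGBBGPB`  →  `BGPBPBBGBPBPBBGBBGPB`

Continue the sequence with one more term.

Rewriting the 20 symbols of BGPBPBBGBPBPBBGBBGPB one by one yields PB BGB BG PB BG PB PB BGB PB BG PB BG PB PB BGB PB PB BGB BG PB; concatenated:

PBBGBBGPBBGPBPBBGBPBBGPBBGPBPBBGBPBPBBGBBGPB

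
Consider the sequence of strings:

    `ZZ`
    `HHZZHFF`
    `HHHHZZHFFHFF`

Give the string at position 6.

HHHHHHHHHHZZHFFHFFHFFHFFHFF

Each term wraps the previous one in HH on the left and HFF on the right.
From HHHHZZHFFHFF, 3 further steps: HHHHZZHFFHFF → HHHHHHZZHFFHFFHFF → HHHHHHHHZZHFFHFFHFFHFF → (answer).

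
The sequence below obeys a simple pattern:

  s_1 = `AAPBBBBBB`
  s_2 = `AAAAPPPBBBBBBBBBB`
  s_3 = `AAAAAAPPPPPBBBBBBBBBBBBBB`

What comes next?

The n-th term is 2n A's then 2n-1 P's then 4n+2 B's (n = 1, 2, …).
Setting n = 4 gives 8, 7, 18 characters in each block.

AAAAAAAAPPPPPPPBBBBBBBBBBBBBBBBBB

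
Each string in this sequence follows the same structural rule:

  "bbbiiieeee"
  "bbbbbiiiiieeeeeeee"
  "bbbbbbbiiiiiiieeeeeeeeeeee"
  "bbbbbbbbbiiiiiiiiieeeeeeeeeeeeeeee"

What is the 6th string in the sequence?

The n-th term is 2n+1 b's then 2n+1 i's then 4n e's (n = 1, 2, …).
At n = 6 the blocks have lengths 13, 13, 24.

bbbbbbbbbbbbbiiiiiiiiiiiiieeeeeeeeeeeeeeeeeeeeeeee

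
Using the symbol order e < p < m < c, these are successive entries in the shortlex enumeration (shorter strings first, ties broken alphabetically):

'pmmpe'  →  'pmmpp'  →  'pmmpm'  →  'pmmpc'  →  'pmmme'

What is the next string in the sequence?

pmmmp

The successor of pmmme increments the rightmost position that isn't already c and resets every position after it to e.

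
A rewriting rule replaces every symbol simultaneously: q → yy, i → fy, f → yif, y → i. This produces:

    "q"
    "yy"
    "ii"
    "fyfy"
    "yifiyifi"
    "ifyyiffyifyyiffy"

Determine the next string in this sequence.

Replace each of the 16 characters of ifyyiffyifyyiffy in place — fy yif i i fy yif yif i fy yif i i fy yif yif i — and concatenate.

fyyifiifyyifyififyyifiifyyifyifi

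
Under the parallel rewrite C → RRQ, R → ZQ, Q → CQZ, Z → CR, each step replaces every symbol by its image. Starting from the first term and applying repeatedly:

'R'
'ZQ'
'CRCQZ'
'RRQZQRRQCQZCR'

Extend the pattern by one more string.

φ(RRQZQRRQCQZCR) expands symbol-by-symbol to ZQ ZQ CQZ CR CQZ ZQ ZQ CQZ RRQ CQZ CR RRQ ZQ; joining the 13 pieces gives the next term.

ZQZQCQZCRCQZZQZQCQZRRQCQZCRRRQZQ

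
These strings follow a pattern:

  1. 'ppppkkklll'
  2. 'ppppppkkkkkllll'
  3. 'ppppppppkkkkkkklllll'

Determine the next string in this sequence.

ppppppppppkkkkkkkkkllllll

The n-th term is 2n+2 p's then 2n+1 k's then n+2 l's (n = 1, 2, …).
For the next term, n = 4, so the run lengths are 10, 9, 6.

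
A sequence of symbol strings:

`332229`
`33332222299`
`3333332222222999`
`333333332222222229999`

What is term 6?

3333333333332222222222222999999

Each string has the form 3^{2n} 2^{2n+1} 9^{n} (n = 1, 2, …).
For term 6, n = 6, so the run lengths are 12, 13, 6.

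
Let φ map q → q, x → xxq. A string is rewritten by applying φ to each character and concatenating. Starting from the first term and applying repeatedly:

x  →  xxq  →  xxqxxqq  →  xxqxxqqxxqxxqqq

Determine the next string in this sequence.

xxqxxqqxxqxxqqqxxqxxqqxxqxxqqqq

φ(xxqxxqqxxqxxqqq) expands symbol-by-symbol to xxq xxq q xxq xxq q q xxq xxq q xxq xxq q q q; joining the 15 pieces gives the next term.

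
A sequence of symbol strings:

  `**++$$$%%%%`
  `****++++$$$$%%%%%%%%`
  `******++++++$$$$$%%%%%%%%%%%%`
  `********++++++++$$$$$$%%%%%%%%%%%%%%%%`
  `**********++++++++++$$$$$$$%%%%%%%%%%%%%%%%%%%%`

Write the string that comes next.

************++++++++++++$$$$$$$$%%%%%%%%%%%%%%%%%%%%%%%%

Term n consists of 2n *'s, followed by 2n +'s, followed by n+2 $'s, followed by 4n %'s (n = 1, 2, …).
For the next term, n = 6, so the run lengths are 12, 12, 8, 24.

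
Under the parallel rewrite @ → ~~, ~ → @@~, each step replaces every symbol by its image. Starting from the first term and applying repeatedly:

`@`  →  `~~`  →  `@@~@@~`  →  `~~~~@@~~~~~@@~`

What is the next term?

Replace each of the 14 characters of ~~~~@@~~~~~@@~ in place — @@~ @@~ @@~ @@~ ~~ ~~ @@~ @@~ @@~ @@~ @@~ ~~ ~~ @@~ — and concatenate.

@@~@@~@@~@@~~~~~@@~@@~@@~@@~@@~~~~~@@~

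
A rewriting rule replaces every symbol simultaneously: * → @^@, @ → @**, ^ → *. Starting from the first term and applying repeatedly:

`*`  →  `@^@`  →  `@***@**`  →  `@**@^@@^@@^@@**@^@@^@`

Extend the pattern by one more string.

φ(@**@^@@^@@^@@**@^@@^@) expands symbol-by-symbol to @** @^@ @^@ @** * @** @** * @** @** * @** @** @^@ @^@ @** * @** @** * @**; joining the 21 pieces gives the next term.

@**@^@@^@@***@**@***@**@***@**@**@^@@^@@***@**@***@**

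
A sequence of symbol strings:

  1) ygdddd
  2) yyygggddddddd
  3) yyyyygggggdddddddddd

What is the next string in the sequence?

yyyyyyygggggggddddddddddddd

Each string has the form y^{2n-1} g^{2n-1} d^{3n+1} (n = 1, 2, …).
At n = 4 the blocks have lengths 7, 7, 13.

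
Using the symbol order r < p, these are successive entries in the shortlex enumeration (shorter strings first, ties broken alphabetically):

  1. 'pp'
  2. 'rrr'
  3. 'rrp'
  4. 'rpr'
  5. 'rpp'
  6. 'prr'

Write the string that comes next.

prp

Find the rightmost character of prr below p, bump it to the next letter, and reset everything to its right to r.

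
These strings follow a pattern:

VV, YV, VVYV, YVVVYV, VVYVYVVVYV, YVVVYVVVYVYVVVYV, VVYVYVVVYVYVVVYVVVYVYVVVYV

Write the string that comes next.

YVVVYVVVYVYVVVYVVVYVYVVVYVYVVVYVVVYVYVVVYV

This is a Fibonacci-style word recurrence s(k) = s(k−2)·s(k−1): e.g. VV·YV = VVYV.
Continuing: YVVVYVVVYVYVVVYV · VVYVYVVVYVYVVVYVVVYVYVVVYV gives term 8.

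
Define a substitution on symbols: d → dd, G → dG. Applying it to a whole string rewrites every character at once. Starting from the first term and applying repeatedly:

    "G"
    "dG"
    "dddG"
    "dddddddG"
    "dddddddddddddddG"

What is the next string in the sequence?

dddddddddddddddddddddddddddddddG

φ(dddddddddddddddG) expands symbol-by-symbol to dd dd dd dd dd dd dd dd dd dd dd dd dd dd dd dG; joining the 16 pieces gives the next term.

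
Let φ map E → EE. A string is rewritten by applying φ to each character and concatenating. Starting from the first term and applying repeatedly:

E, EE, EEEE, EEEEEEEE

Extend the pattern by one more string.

EEEEEEEEEEEEEEEE

Expanding EEEEEEEE: E→EE, E→EE, E→EE, E→EE, E→EE, E→EE, E→EE, E→EE. Concatenated: EE EE EE EE EE EE EE EE.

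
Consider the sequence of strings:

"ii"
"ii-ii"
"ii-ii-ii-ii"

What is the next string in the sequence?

ii-ii-ii-ii-ii-ii-ii-ii

Each string is two copies of the previous one joined by '-'.
One more doubling of ii-ii-ii-ii gives the answer.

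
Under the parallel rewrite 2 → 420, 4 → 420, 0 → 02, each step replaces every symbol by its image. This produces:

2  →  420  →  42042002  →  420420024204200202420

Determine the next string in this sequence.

4204200242042002024204204200242042002024200242042042002

φ(420420024204200202420) expands symbol-by-symbol to 420 420 02 420 420 02 02 420 420 420 02 420 420 02 02 420 02 420 420 420 02; joining the 21 pieces gives the next term.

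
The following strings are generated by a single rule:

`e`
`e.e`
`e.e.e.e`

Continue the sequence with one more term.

Each string is two copies of the previous one joined by '.'.
Doubling e.e.e.e with '.' between the halves:

e.e.e.e.e.e.e.e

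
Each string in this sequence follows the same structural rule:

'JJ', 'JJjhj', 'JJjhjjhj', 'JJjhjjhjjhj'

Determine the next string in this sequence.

Each term is the previous one with jhj appended.
Applying this once more to JJjhjjhjjhj:

JJjhjjhjjhjjhj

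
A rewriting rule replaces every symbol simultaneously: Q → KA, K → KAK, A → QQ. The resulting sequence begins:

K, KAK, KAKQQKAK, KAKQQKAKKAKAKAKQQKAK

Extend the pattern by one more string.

Replace each of the 20 characters of KAKQQKAKKAKAKAKQQKAK in place — KAK QQ KAK KA KA KAK QQ KAK KAK QQ KAK QQ KAK QQ KAK KA KA KAK QQ KAK — and concatenate.

KAKQQKAKKAKAKAKQQKAKKAKQQKAKQQKAKQQKAKKAKAKAKQQKAK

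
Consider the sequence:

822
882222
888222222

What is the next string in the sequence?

888822222222

Term n consists of n 8's, followed by 2n 2's (n = 1, 2, …).
Setting n = 4 gives 4, 8 characters in each block.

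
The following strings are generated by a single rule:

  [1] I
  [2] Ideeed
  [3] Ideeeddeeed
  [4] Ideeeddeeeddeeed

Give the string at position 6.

Ideeeddeeeddeeeddeeeddeeed

Each term is the previous one with deeed appended.
From Ideeeddeeeddeeed, 2 further steps: Ideeeddeeeddeeed → Ideeeddeeeddeeeddeeed → (answer).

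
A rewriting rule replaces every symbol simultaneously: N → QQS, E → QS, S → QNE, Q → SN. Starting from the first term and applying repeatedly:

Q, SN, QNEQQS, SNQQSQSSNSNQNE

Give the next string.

Applying the rule to each of the 14 symbols of SNQQSQSSNSNQNE gives the pieces QNE QQS SN SN QNE SN QNE QNE QQS QNE QQS SN QQS QS, which concatenate to the answer.

QNEQQSSNSNQNESNQNEQNEQQSQNEQQSSNQQSQS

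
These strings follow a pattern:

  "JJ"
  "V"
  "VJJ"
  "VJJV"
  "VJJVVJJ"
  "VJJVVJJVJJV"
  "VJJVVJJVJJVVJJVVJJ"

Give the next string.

VJJVVJJVJJVVJJVVJJVJJVVJJVJJV

Each term (from the third on) is the previous term followed by the one before it: term 3 = V·JJ = VJJ.
Continuing: VJJVVJJVJJVVJJVVJJ · VJJVVJJVJJV gives term 8.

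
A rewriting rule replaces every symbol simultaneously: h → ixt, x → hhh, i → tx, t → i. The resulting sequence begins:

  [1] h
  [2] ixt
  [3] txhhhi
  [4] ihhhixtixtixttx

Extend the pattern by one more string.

txixtixtixttxhhhitxhhhitxhhhiihhh

Replace each of the 15 characters of ihhhixtixtixttx in place — tx ixt ixt ixt tx hhh i tx hhh i tx hhh i i hhh — and concatenate.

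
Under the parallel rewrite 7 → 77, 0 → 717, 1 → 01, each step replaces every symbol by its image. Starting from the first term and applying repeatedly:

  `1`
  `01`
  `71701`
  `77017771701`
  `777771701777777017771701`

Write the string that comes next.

777777777701777170177777777777771701777777017771701

Replace each of the 24 characters of 777771701777777017771701 in place — 77 77 77 77 77 01 77 717 01 77 77 77 77 77 77 717 01 77 77 77 01 77 717 01 — and concatenate.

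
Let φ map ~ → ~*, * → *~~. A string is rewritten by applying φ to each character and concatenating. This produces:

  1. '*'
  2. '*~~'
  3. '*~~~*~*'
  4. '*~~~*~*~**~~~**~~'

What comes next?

*~~~*~*~**~~~**~~~**~~*~~~*~*~**~~*~~~*~*

Applying the rule to each of the 17 symbols of *~~~*~*~**~~~**~~ gives the pieces *~~ ~* ~* ~* *~~ ~* *~~ ~* *~~ *~~ ~* ~* ~* *~~ *~~ ~* ~*, which concatenate to the answer.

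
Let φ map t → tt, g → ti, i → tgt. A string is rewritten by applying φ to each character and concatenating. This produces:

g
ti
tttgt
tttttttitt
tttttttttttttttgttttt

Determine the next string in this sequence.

φ(tttttttttttttttgttttt) expands symbol-by-symbol to tt tt tt tt tt tt tt tt tt tt tt tt tt tt tt ti tt tt tt tt tt; joining the 21 pieces gives the next term.

tttttttttttttttttttttttttttttttitttttttttt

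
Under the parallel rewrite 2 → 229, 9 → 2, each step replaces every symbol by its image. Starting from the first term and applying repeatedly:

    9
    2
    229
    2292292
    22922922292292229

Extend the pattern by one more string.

22922922292292229229229222922922292292292

Replace each of the 17 characters of 22922922292292229 in place — 229 229 2 229 229 2 229 229 229 2 229 229 2 229 229 229 2 — and concatenate.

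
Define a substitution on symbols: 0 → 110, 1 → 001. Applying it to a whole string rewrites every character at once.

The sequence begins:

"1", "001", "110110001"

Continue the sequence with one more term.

001001110001001110110110001

Expanding 110110001: 1→001, 1→001, 0→110, 1→001, 1→001, 0→110, 0→110, 0→110, 1→001. Concatenated: 001 001 110 001 001 110 110 110 001.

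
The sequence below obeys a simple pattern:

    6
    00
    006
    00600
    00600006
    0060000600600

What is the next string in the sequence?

From term 3 onward, concatenate the last term with the second-to-last: 00·6 = 006, 006·00 = 00600, …
So term 7 is 0060000600600·00600006.

006000060060000600006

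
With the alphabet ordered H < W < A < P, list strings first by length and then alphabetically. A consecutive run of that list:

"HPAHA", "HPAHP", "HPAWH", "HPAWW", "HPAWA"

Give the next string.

The successor of HPAWA increments the rightmost position that isn't already P and resets every position after it to H.

HPAWP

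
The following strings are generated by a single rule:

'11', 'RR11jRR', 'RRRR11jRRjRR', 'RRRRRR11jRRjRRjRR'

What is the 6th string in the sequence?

Each term wraps the previous one in RR on the left and jRR on the right.
From RRRRRR11jRRjRRjRR, 2 further steps: RRRRRR11jRRjRRjRR → RRRRRRRR11jRRjRRjRRjRR → (answer).

RRRRRRRRRR11jRRjRRjRRjRRjRR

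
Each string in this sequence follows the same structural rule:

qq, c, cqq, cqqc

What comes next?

From term 3 onward, concatenate the last term with the second-to-last: c·qq = cqq, cqq·c = cqqc, …
So term 5 is cqqc·cqq.

cqqccqq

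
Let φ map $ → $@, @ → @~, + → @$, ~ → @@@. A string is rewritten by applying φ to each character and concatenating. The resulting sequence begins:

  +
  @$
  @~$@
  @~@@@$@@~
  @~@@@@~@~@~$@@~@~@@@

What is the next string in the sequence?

@~@@@@~@~@~@~@@@@~@@@@~@@@$@@~@~@@@@~@@@@~@~@~

Replace each of the 20 characters of @~@@@@~@~@~$@@~@~@@@ in place — @~ @@@ @~ @~ @~ @~ @@@ @~ @@@ @~ @@@ $@ @~ @~ @@@ @~ @@@ @~ @~ @~ — and concatenate.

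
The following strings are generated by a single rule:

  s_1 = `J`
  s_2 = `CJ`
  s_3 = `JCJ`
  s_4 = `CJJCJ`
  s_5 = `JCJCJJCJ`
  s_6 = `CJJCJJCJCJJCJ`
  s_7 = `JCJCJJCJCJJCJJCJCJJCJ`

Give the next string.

CJJCJJCJCJJCJJCJCJJCJCJJCJJCJCJJCJ

This is a Fibonacci-style word recurrence s(k) = s(k−2)·s(k−1): e.g. J·CJ = JCJ.
Continuing: CJJCJJCJCJJCJ · JCJCJJCJCJJCJJCJCJJCJ gives term 8.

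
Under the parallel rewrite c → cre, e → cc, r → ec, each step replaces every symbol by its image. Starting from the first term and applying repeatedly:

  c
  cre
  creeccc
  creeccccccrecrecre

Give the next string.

Applying the rule to each of the 18 symbols of creeccccccrecrecre gives the pieces cre ec cc cc cre cre cre cre cre cre ec cc cre ec cc cre ec cc, which concatenate to the answer.

creeccccccrecrecrecrecrecreeccccreeccccreeccc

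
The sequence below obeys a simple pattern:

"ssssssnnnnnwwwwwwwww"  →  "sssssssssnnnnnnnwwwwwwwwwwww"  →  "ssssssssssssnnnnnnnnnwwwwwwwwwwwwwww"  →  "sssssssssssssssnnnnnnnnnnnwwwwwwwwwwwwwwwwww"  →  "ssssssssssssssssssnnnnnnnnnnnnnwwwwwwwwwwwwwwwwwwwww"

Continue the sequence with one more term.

Reading off run lengths: s runs 6, 9, 12, 15, 18; n runs 5, 7, 9, 11, 13; w runs 9, 12, 15, 18, 21 — each is linear in n, where the shown terms are n = 2, 3, 4, 5, 6.
For the next term, n = 7, so the run lengths are 21, 15, 24.

sssssssssssssssssssssnnnnnnnnnnnnnnnwwwwwwwwwwwwwwwwwwwwwwww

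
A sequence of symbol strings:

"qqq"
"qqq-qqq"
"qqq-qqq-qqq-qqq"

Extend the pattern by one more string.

qqq-qqq-qqq-qqq-qqq-qqq-qqq-qqq

s(k+1) = s(k)·-·s(k) — each term doubles the last with '-' between the halves.
So the next term is two copies of qqq-qqq-qqq-qqq with '-' between the halves.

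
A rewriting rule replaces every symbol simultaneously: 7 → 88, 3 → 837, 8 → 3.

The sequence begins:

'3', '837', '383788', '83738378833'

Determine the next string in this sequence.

38378883738378833837837

Apply φ to 83738378833 symbol by symbol: 8→3, 3→837, 7→88, 3→837, 8→3, 3→837, 7→88, 8→3, 8→3, 3→837, 3→837; joined: 3 837 88 837 3 837 88 3 3 837 837.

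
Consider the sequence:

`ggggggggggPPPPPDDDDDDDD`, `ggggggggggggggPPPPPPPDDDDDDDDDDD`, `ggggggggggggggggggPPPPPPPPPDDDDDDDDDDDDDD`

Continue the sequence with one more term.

Reading off run lengths: g runs 10, 14, 18; P runs 5, 7, 9; D runs 8, 11, 14 — each is linear in n, where the shown terms are n = 3, 4, 5.
At n = 6 the blocks have lengths 22, 11, 17.

ggggggggggggggggggggggPPPPPPPPPPPDDDDDDDDDDDDDDDDD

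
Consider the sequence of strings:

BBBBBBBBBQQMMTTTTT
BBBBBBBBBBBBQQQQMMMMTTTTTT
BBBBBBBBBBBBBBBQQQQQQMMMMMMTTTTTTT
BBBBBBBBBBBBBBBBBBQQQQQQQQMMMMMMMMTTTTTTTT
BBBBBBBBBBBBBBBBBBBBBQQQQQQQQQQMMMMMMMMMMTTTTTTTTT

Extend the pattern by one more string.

BBBBBBBBBBBBBBBBBBBBBBBBQQQQQQQQQQQQMMMMMMMMMMMMTTTTTTTTTT

The n-th term is 3n+3 B's then 2n-2 Q's then 2n-2 M's then n+3 T's, where the shown terms are n = 2, 3, 4, 5, 6.
For the next term, n = 7, so the run lengths are 24, 12, 12, 10.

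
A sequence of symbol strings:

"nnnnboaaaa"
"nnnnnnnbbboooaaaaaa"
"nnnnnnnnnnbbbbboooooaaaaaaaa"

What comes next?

nnnnnnnnnnnnnbbbbbbboooooooaaaaaaaaaa

Reading off run lengths: n runs 4, 7, 10; b runs 1, 3, 5; o runs 1, 3, 5; a runs 4, 6, 8 — each is linear in n (n = 1, 2, …).
For the next term, n = 4, so the run lengths are 13, 7, 7, 10.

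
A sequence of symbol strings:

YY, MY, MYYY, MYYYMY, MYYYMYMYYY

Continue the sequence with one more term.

MYYYMYMYYYMYYYMY

This is a Fibonacci-style word recurrence s(k) = s(k−1)·s(k−2): e.g. MY·YY = MYYY.
Continuing: MYYYMYMYYY · MYYYMY gives term 6.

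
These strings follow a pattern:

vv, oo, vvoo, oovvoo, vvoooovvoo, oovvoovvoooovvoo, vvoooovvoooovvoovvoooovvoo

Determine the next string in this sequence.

oovvoovvoooovvoovvoooovvoooovvoovvoooovvoo

From term 3 onward, concatenate the second-to-last term with the last: vv·oo = vvoo, oo·vvoo = oovvoo, …
The next term joins oovvoovvoooovvoo and vvoooovvoooovvoovvoooovvoo.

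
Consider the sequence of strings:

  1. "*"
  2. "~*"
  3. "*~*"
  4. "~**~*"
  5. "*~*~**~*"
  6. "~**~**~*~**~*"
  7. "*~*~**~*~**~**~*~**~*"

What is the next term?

~**~**~*~**~**~*~**~*~**~**~*~**~*

This is a Fibonacci-style word recurrence s(k) = s(k−2)·s(k−1): e.g. *·~* = *~*.
Continuing: ~**~**~*~**~* · *~*~**~*~**~**~*~**~* gives term 8.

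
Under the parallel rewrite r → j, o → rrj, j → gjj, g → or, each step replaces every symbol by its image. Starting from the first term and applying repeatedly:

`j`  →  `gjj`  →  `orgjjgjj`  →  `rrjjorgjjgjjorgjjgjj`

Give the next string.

jjgjjgjjrrjjorgjjgjjorgjjgjjrrjjorgjjgjjorgjjgjj

Replace each of the 20 characters of rrjjorgjjgjjorgjjgjj in place — j j gjj gjj rrj j or gjj gjj or gjj gjj rrj j or gjj gjj or gjj gjj — and concatenate.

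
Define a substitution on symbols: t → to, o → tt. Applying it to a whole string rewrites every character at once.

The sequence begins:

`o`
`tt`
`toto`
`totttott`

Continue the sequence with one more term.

Expanding totttott: t→to, o→tt, t→to, t→to, t→to, o→tt, t→to, t→to. Concatenated: to tt to to to tt to to.

totttotototttoto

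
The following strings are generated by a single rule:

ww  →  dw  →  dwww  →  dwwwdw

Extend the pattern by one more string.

From term 3 onward, concatenate the last term with the second-to-last: dw·ww = dwww, dwww·dw = dwwwdw, …
The next term joins dwwwdw and dwww.

dwwwdwdwww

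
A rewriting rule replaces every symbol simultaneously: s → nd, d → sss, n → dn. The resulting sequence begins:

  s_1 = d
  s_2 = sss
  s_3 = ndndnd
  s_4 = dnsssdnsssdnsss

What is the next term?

Replace each of the 15 characters of dnsssdnsssdnsss in place — sss dn nd nd nd sss dn nd nd nd sss dn nd nd nd — and concatenate.

sssdnndndndsssdnndndndsssdnndndnd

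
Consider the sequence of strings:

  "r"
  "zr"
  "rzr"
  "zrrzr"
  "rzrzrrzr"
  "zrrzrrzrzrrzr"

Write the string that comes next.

From term 3 onward, concatenate the second-to-last term with the last: r·zr = rzr, zr·rzr = zrrzr, …
The next term joins rzrzrrzr and zrrzrrzrzrrzr.

rzrzrrzrzrrzrrzrzrrzr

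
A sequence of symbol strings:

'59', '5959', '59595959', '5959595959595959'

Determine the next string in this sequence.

59595959595959595959595959595959

s(k+1) = s(k)·s(k) — each term doubles the last.
One more doubling of 5959595959595959 gives the answer.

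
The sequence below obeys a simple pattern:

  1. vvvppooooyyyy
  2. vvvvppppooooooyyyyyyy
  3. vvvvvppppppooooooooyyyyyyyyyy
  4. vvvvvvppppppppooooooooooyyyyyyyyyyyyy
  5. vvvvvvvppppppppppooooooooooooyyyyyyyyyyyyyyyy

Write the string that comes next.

vvvvvvvvppppppppppppooooooooooooooyyyyyyyyyyyyyyyyyyy

Reading off run lengths: v runs 3, 4, 5, 6, 7; p runs 2, 4, 6, 8, 10; o runs 4, 6, 8, 10, 12; y runs 4, 7, 10, 13, 16 — each is linear in n (n = 1, 2, …).
At n = 6 the blocks have lengths 8, 12, 14, 19.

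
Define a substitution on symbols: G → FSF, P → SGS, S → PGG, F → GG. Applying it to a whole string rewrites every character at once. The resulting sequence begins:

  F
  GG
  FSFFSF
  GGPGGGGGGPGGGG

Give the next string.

FSFFSFSGSFSFFSFFSFFSFFSFFSFSGSFSFFSFFSFFSF

Applying the rule to each of the 14 symbols of GGPGGGGGGPGGGG gives the pieces FSF FSF SGS FSF FSF FSF FSF FSF FSF SGS FSF FSF FSF FSF, which concatenate to the answer.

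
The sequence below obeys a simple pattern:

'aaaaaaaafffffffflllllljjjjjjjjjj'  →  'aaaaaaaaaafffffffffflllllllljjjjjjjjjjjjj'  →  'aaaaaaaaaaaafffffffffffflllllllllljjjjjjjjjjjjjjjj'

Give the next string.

The n-th term is 2n+2 a's then 2n+2 f's then 2n l's then 3n+1 j's, where the shown terms are n = 3, 4, 5.
For the next term, n = 6, so the run lengths are 14, 14, 12, 19.

aaaaaaaaaaaaaafffffffffffffflllllllllllljjjjjjjjjjjjjjjjjjj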